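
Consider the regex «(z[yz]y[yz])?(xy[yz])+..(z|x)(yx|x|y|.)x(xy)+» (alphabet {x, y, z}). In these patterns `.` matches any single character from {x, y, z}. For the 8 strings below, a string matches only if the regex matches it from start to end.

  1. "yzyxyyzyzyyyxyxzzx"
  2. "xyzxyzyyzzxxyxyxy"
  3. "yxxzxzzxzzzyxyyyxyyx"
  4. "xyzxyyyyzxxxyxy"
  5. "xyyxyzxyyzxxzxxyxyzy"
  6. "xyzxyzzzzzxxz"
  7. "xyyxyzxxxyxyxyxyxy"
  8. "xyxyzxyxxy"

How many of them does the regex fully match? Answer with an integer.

1 → no match — must end with "xy"
2 → match
3 → no match — must end with "xy"
4 → match
5 → no match — must end with "xy"
6 → no match — must end with "xy"
7 → match
8 → no match
Total matched: 3

3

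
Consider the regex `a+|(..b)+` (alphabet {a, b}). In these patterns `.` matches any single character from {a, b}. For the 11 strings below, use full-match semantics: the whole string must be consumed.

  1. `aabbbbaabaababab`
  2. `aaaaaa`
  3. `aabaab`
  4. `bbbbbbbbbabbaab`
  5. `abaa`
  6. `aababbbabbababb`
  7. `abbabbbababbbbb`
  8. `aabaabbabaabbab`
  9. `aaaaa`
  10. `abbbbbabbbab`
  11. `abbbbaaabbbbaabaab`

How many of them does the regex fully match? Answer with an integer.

8

1 → no match
2. `aaaaaa` → match
3. `aabaab` → match
4 → match
5. `abaa` → no match
6 → match
7 → match
8 → match
9. `aaaaa` → match
10. `abbbbbabbbab` → match
11 → no match
Total matched: 8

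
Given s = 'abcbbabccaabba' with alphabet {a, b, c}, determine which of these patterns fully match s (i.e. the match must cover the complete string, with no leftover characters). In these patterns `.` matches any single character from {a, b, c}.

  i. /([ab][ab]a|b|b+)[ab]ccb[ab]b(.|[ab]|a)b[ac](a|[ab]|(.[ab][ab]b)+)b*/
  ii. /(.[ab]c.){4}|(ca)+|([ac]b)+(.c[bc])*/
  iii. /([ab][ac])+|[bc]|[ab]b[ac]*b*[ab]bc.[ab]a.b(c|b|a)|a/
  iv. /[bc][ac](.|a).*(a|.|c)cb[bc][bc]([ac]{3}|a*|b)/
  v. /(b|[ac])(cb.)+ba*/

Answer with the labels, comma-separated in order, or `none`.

i → no match
ii → no match
iii → match
iv → no match
v → no match

iii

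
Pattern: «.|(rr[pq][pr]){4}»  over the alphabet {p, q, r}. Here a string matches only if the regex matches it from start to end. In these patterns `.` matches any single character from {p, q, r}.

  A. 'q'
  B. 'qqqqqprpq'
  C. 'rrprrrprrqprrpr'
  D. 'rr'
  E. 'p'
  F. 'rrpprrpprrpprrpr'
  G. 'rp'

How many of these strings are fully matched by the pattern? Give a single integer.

A → match
B → no match
C → no match
D → no match
E → match
F → match
G → no match
Total matched: 3

3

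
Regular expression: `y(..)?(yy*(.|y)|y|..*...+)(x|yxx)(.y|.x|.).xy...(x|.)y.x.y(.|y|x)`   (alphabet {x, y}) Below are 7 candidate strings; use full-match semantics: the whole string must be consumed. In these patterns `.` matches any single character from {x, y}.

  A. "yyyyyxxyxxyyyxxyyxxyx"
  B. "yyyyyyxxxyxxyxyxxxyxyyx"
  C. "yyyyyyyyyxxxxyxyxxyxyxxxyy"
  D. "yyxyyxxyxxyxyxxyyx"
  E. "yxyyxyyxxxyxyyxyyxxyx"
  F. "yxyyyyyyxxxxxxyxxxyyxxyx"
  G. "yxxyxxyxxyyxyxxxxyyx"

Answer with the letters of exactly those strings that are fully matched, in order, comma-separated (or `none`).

A, C, D

A → match
B → no match
C → match
D → match
E → no match
F → no match
G → no match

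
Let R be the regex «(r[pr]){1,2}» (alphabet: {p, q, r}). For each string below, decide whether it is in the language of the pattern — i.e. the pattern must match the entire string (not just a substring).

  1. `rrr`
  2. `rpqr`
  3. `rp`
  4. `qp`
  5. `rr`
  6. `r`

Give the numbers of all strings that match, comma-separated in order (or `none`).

3, 5

1 → no match
2 → no match
3 → match
4 → no match — must start with `r`
5 → match
6 → no match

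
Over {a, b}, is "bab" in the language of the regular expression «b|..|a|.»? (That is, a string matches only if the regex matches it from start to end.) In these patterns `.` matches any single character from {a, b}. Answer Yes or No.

No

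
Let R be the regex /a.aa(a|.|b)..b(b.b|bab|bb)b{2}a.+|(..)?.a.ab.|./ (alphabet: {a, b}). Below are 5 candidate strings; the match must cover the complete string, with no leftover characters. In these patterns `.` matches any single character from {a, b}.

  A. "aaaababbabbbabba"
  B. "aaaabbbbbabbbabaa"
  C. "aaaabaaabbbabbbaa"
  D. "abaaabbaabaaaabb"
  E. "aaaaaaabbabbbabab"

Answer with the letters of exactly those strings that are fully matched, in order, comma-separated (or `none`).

A → no match
B → match
C → no match
D → no match
E → match

B, E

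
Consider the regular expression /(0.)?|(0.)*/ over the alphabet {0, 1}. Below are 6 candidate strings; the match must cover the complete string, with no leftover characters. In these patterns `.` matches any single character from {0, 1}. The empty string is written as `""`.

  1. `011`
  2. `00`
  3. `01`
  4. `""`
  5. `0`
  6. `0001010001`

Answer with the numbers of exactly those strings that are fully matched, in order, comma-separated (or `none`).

2, 3, 4, 6

1. `011` → no match
2. `00` → match
3. `01` → match
4. `""` → match
5. `0` → no match
6. `0001010001` → match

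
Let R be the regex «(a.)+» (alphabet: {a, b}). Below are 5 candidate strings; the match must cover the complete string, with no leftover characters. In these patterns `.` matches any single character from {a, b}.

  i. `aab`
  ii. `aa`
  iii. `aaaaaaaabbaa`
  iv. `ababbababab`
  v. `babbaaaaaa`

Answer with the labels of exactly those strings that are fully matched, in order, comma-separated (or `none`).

i. `aab` → no match
ii. `aa` → match
iii. `aaaaaaaabbaa` → no match
iv. `ababbababab` → no match
v. `babbaaaaaa` → no match — must start with `a`

ii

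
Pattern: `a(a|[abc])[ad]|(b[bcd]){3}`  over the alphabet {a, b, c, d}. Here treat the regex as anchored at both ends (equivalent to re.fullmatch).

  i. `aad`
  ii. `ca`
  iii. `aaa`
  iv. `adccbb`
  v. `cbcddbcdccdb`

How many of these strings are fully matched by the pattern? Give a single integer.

2

i → match
ii → no match
iii → match
iv → no match
v → no match
Total matched: 2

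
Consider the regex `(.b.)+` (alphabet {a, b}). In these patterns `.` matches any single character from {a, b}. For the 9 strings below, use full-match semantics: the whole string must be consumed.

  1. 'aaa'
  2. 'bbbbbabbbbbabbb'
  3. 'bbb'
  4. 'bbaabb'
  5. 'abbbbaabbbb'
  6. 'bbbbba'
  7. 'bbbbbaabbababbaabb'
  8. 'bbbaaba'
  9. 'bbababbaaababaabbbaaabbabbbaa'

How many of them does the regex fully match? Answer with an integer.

1 → no match
2 → match
3 → match
4 → match
5 → no match
6 → match
7 → match
8 → no match
9 → no match
Total matched: 5

5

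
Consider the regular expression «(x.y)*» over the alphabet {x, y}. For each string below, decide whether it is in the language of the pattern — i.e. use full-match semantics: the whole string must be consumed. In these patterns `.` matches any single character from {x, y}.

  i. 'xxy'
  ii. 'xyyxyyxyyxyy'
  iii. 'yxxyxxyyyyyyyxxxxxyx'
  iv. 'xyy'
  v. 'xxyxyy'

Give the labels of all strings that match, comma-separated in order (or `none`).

i, ii, iv, v

i. 'xxy' → match
ii. 'xyyxyyxyyxyy' → match
iii → no match
iv. 'xyy' → match
v. 'xxyxyy' → match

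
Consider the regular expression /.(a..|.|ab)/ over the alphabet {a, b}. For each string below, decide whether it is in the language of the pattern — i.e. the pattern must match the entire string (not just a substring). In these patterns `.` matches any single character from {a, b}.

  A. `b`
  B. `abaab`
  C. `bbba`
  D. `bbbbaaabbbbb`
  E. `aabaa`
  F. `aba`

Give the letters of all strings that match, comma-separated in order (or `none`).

none

A → no match
B → no match
C → no match
D → no match
E → no match
F → no match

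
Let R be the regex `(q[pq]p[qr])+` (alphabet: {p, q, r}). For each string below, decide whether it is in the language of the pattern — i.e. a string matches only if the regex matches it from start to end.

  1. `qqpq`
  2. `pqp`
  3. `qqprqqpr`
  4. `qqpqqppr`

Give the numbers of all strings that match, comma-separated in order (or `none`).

1, 3, 4

1. `qqpq` → match
2. `pqp` → no match — must start with `q`
3. `qqprqqpr` → match
4. `qqpqqppr` → match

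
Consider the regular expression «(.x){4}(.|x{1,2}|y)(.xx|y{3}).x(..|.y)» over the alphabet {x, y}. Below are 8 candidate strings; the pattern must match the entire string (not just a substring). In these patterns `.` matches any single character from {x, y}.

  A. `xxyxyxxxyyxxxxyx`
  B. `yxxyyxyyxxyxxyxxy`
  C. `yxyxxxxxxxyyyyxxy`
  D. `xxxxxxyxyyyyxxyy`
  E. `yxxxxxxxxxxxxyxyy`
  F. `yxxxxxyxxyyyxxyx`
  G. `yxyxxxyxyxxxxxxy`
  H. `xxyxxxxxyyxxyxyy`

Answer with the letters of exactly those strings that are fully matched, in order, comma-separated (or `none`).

A, C, D, E, F, G, H

A → match
B → no match
C → match
D → match
E → match
F → match
G → match
H → match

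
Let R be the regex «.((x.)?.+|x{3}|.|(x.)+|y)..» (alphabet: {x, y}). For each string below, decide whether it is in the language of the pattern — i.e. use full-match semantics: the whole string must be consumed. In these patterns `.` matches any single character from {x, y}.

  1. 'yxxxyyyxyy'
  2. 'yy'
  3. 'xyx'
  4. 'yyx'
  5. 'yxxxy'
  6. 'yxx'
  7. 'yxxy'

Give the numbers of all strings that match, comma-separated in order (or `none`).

1 → match
2 → no match
3 → no match
4 → no match
5 → match
6 → no match
7 → match

1, 5, 7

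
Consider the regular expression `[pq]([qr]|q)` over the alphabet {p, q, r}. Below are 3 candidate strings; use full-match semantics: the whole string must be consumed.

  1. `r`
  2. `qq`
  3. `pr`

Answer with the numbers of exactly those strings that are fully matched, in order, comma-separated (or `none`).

1. `r` → no match
2. `qq` → match
3. `pr` → match

2, 3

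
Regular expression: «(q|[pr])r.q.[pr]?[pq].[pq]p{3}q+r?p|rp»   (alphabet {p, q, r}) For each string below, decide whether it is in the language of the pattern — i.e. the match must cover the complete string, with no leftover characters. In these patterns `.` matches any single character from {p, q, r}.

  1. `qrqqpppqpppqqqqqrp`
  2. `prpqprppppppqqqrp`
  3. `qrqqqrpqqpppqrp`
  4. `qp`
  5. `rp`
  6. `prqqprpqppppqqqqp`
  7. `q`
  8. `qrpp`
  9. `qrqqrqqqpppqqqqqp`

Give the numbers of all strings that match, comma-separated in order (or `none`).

1 → match
2 → match
3 → match
4 → no match
5 → match
6 → match
7 → no match
8 → no match
9 → match

1, 2, 3, 5, 6, 9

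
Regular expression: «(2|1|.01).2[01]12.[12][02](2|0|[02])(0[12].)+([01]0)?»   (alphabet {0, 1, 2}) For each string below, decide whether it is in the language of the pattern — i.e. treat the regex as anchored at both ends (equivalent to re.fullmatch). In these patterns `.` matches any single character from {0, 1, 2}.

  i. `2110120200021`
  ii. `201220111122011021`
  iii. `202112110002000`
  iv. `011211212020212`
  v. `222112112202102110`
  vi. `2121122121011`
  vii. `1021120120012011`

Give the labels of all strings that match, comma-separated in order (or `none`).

iii, v, vii

i → no match
ii → no match
iii → match
iv → no match
v → match
vi → no match
vii → match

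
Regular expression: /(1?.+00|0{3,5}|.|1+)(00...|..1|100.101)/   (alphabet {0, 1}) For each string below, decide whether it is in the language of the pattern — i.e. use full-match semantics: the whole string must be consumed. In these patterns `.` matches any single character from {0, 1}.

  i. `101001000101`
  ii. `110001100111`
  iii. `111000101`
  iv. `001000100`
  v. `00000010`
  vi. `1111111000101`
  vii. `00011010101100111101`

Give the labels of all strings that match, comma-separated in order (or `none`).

i → match
ii → match
iii → match
iv → no match
v → match
vi → match
vii → no match

i, ii, iii, v, vi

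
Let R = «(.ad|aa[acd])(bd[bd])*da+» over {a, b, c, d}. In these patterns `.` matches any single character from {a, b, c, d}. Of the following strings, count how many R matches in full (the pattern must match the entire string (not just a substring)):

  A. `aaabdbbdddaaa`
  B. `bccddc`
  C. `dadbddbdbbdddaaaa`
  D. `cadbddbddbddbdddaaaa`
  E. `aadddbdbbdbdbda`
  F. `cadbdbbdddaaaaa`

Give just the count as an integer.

A → match
B → no match — must end with `a`
C → match
D → match
E → no match
F → match
Total matched: 4

4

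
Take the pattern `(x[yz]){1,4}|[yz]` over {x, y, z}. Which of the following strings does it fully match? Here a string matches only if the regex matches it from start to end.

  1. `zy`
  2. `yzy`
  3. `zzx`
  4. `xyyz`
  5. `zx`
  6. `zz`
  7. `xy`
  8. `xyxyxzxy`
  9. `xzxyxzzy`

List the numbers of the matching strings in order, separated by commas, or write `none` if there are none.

1 → no match
2 → no match
3 → no match
4 → no match
5 → no match
6 → no match
7 → match
8 → match
9 → no match

7, 8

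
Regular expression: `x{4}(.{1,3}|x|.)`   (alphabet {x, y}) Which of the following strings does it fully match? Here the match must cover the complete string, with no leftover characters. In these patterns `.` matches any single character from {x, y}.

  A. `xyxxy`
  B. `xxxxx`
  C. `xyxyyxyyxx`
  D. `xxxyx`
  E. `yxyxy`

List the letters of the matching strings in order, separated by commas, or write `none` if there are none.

B

A → no match
B → match
C → no match
D → no match
E → no match — must start with `x`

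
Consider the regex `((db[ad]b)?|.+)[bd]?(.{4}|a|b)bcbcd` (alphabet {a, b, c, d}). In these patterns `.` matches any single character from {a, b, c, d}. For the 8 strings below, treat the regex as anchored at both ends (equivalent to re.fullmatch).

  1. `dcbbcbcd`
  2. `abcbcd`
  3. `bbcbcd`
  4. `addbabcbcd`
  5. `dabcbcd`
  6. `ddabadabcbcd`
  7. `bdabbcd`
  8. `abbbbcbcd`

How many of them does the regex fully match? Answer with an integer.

7

1 → match
2 → match
3 → match
4 → match
5 → match
6 → match
7 → no match — must end with `bcbcd`
8 → match
Total matched: 7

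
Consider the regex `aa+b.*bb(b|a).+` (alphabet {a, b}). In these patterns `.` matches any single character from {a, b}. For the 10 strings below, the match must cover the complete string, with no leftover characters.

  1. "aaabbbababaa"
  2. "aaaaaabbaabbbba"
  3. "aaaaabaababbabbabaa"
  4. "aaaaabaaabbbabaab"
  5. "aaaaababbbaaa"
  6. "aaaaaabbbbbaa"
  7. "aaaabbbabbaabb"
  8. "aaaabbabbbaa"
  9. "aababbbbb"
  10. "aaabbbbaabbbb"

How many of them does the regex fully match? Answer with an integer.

10

1. "aaabbbababaa" → match
2 → match
3 → match
4 → match
5 → match
6 → match
7 → match
8. "aaaabbabbbaa" → match
9. "aababbbbb" → match
10 → match
Total matched: 10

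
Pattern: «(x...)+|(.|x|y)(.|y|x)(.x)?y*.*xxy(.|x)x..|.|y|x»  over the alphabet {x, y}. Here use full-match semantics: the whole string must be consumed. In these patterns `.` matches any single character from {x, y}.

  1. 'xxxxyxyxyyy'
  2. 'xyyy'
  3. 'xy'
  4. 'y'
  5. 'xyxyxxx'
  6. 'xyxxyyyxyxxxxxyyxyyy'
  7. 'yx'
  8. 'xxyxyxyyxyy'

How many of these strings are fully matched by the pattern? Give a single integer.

1 → no match
2 → match
3 → no match
4 → match
5 → no match
6 → no match
7 → no match
8 → no match
Total matched: 2

2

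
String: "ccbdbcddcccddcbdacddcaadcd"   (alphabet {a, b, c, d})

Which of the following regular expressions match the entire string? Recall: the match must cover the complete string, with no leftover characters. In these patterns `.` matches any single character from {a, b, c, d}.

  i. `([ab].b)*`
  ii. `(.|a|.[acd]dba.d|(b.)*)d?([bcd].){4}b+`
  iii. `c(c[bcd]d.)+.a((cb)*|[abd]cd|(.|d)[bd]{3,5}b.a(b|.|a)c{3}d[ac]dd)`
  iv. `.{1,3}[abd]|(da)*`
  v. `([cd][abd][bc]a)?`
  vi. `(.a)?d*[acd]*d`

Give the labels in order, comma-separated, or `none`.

i → no match
ii → no match — must end with "b"
iii → match
iv → no match
v → no match
vi → no match

iii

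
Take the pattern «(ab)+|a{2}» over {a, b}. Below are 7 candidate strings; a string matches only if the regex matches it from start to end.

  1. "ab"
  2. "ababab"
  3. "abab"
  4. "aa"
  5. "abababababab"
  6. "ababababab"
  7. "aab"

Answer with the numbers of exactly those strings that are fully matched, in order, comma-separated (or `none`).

1. "ab" → match
2. "ababab" → match
3. "abab" → match
4. "aa" → match
5. "abababababab" → match
6. "ababababab" → match
7. "aab" → no match

1, 2, 3, 4, 5, 6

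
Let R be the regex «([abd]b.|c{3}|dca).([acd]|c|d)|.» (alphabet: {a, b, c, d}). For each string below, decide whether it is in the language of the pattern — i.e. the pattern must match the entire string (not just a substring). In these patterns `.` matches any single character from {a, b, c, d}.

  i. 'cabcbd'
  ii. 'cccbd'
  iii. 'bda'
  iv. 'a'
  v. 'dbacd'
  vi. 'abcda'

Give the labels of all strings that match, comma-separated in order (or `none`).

i. 'cabcbd' → no match
ii. 'cccbd' → match
iii. 'bda' → no match
iv. 'a' → match
v. 'dbacd' → match
vi. 'abcda' → match

ii, iv, v, vi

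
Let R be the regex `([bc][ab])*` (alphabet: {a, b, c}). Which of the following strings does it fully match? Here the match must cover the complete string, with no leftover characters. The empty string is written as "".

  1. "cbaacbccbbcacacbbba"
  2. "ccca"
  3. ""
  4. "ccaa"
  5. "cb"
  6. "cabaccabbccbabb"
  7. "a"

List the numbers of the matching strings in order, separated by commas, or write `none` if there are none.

1 → no match
2 → no match
3 → match
4 → no match
5 → match
6 → no match
7 → no match

3, 5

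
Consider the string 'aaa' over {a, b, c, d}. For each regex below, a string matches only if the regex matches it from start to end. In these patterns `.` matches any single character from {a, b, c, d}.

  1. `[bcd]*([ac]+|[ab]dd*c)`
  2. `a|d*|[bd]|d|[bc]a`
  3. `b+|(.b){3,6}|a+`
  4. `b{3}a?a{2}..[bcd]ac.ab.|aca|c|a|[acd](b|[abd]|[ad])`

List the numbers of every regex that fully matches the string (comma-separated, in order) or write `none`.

1 → match
2 → no match
3 → match
4 → no match

1, 3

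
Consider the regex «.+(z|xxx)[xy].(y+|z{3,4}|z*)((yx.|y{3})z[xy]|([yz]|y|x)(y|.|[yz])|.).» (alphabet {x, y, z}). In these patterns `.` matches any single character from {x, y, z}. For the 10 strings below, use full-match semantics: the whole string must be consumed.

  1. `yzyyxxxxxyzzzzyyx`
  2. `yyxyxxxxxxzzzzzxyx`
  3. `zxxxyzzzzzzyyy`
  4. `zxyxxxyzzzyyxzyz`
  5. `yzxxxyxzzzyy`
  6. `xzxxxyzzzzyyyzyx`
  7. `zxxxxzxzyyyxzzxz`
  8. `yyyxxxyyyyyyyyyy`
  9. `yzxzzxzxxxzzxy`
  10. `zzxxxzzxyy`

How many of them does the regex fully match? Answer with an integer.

7

1 → match
2 → match
3 → match
4 → no match
5 → match
6 → match
7 → match
8 → match
9 → no match
10 → no match
Total matched: 7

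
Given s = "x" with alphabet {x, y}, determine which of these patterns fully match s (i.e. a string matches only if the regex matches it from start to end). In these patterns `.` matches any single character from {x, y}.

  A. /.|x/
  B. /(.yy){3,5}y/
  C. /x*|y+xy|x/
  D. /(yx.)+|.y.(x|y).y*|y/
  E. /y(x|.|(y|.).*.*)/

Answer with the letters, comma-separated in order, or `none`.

A → match
B → no match — must end with "yyy"
C → match
D → no match
E → no match — must start with "y"

A, C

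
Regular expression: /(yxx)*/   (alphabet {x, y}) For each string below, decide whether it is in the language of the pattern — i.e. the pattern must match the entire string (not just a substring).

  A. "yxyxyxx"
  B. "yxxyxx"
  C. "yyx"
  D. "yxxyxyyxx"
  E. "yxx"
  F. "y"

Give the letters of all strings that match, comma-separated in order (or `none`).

A. "yxyxyxx" → no match
B. "yxxyxx" → match
C. "yyx" → no match
D. "yxxyxyyxx" → no match
E. "yxx" → match
F. "y" → no match

B, E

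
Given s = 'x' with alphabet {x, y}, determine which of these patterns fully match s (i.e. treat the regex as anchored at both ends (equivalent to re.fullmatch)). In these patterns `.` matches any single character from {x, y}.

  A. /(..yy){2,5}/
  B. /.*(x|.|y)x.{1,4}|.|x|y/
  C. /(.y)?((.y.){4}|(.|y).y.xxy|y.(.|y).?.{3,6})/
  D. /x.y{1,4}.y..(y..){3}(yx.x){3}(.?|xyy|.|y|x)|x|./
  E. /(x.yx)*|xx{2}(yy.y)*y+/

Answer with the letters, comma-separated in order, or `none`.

A → no match — must end with 'yy'
B → match
C → no match
D → match
E → no match

B, D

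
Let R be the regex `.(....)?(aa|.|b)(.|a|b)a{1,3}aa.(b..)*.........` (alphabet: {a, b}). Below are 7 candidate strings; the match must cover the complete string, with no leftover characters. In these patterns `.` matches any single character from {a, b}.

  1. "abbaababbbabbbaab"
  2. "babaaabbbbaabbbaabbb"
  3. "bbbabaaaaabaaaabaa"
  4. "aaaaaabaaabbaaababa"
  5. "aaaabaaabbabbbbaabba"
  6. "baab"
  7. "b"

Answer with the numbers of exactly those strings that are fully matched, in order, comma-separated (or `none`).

none

1 → no match
2 → no match
3 → no match
4 → no match
5 → no match
6 → no match
7 → no match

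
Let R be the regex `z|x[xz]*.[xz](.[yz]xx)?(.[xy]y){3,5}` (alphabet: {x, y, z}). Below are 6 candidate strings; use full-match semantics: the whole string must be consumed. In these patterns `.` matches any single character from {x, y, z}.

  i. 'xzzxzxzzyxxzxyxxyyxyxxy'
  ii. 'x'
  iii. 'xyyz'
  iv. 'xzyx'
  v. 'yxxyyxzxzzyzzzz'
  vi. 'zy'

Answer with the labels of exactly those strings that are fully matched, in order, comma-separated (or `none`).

i → match
ii → no match
iii → no match
iv → no match
v → no match
vi → no match

i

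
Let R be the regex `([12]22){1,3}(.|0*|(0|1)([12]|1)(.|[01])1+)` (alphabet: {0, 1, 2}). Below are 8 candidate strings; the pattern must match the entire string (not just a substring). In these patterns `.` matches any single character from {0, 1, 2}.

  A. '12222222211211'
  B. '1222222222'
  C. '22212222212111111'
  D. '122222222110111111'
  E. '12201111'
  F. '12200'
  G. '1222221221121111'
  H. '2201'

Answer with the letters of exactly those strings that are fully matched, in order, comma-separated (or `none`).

A, B, C, D, E, F, G

A → match
B → match
C → match
D → match
E → match
F → match
G → match
H → no match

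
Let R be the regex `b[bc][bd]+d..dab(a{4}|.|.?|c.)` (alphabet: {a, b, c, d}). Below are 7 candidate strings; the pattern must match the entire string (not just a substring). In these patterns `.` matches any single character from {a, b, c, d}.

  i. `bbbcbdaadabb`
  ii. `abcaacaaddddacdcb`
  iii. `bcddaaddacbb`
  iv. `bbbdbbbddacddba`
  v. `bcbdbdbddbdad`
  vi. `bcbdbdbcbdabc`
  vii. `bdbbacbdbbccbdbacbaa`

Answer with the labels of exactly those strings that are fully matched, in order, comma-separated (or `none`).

i → no match
ii → no match — must start with `b`
iii → no match
iv → no match
v → no match
vi → no match
vii → no match

none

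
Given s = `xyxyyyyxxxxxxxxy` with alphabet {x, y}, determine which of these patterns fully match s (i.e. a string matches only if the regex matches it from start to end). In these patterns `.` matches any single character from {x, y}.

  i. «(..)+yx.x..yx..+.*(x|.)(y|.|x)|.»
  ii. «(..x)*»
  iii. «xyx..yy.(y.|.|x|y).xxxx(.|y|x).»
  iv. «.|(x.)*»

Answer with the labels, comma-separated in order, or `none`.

iii

i → no match
ii → no match
iii → match
iv → no match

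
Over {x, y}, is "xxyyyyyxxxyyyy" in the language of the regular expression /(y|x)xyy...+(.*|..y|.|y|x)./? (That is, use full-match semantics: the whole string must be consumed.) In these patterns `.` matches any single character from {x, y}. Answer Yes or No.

Yes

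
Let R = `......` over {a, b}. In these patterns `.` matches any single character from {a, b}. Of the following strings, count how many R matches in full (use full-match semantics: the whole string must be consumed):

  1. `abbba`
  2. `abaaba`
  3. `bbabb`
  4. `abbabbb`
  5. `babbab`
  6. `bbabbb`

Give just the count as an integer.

3

1 → no match
2 → match
3 → no match
4 → no match
5 → match
6 → match
Total matched: 3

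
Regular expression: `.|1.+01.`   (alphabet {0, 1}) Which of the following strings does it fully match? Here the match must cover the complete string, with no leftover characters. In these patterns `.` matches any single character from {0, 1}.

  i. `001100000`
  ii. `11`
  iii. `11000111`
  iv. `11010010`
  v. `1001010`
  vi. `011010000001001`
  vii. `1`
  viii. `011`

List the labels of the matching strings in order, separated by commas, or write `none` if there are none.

i → no match
ii → no match
iii → no match
iv → match
v → match
vi → no match
vii → match
viii → no match

iv, v, vii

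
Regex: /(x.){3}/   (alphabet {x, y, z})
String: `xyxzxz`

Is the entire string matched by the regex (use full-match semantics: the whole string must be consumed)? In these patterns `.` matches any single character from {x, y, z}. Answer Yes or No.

Yes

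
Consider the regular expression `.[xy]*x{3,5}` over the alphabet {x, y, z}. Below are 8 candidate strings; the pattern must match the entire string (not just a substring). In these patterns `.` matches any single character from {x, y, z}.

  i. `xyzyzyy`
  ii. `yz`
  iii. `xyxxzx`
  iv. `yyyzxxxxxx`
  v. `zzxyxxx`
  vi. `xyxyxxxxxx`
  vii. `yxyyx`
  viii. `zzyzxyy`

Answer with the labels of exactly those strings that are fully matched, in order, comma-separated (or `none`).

i → no match — must end with `x`
ii → no match — must end with `x`
iii → no match
iv → no match
v → no match
vi → match
vii → no match
viii → no match — must end with `x`

vi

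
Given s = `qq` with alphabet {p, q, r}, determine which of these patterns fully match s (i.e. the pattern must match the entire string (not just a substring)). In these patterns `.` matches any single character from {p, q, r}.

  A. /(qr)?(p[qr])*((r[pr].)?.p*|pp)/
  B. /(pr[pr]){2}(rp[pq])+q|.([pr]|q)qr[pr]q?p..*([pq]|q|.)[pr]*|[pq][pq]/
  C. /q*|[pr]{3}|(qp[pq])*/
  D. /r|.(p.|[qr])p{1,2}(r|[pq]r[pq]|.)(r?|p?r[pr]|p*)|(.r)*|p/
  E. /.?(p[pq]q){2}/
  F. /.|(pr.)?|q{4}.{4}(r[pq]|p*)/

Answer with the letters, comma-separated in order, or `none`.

B, C

A → no match
B → match
C → match
D → no match
E → no match
F → no match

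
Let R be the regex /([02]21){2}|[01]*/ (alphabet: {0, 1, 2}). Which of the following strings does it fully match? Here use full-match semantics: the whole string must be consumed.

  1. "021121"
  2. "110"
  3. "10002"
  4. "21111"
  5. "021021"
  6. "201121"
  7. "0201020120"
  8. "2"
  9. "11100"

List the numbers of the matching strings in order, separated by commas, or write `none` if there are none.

1 → no match
2 → match
3 → no match
4 → no match
5 → match
6 → no match
7 → no match
8 → no match
9 → match

2, 5, 9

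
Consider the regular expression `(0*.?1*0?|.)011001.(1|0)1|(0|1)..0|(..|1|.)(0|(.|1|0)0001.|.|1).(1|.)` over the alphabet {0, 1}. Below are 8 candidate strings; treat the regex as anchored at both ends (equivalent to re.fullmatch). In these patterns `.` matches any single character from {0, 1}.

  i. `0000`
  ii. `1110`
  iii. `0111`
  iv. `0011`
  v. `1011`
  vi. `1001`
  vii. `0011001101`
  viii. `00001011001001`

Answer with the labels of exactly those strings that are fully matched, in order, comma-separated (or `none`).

i, ii, iii, iv, v, vi, vii, viii

i → match
ii → match
iii → match
iv → match
v → match
vi → match
vii → match
viii → match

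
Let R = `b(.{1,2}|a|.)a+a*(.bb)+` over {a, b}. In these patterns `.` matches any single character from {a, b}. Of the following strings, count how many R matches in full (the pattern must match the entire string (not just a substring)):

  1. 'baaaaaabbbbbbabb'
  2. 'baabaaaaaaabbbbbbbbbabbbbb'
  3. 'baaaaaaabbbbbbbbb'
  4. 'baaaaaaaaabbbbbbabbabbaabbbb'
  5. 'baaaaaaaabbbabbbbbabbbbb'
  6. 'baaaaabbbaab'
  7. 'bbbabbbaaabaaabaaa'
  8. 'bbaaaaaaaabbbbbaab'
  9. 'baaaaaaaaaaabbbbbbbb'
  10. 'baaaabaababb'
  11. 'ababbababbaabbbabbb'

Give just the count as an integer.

1 → match
2 → no match
3 → match
4 → no match
5 → match
6 → no match — must end with 'bb'
7 → no match — must end with 'bb'
8 → no match — must end with 'bb'
9 → match
10 → no match
11 → no match — must start with 'b'
Total matched: 4

4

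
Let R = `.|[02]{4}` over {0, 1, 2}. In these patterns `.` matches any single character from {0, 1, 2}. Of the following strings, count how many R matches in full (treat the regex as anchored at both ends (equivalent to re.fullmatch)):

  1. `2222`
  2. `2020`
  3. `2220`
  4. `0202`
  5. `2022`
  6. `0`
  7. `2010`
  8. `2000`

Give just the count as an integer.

1 → match
2 → match
3 → match
4 → match
5 → match
6 → match
7 → no match
8 → match
Total matched: 7

7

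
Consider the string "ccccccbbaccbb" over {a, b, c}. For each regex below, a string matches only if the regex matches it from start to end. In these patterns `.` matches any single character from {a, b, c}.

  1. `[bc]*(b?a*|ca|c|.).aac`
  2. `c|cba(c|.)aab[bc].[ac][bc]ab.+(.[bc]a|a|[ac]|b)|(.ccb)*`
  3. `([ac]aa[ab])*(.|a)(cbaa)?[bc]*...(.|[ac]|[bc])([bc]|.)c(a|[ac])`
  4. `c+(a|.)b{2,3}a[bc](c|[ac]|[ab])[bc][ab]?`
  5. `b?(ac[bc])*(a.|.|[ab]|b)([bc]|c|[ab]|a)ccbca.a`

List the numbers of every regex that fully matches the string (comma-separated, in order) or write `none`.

4

1 → no match — must end with "aac"
2 → no match
3 → no match
4 → match
5 → no match — must end with "a"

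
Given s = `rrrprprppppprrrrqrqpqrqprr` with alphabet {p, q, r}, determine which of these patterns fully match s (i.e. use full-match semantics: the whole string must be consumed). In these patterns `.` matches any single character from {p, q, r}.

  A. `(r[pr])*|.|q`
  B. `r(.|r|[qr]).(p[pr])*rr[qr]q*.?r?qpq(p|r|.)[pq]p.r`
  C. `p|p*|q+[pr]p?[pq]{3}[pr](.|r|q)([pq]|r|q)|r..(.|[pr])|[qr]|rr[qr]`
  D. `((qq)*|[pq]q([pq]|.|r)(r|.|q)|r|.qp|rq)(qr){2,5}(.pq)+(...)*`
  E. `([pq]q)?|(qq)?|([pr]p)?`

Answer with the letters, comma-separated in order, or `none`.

A → no match
B → match
C → no match
D → no match
E → no match

B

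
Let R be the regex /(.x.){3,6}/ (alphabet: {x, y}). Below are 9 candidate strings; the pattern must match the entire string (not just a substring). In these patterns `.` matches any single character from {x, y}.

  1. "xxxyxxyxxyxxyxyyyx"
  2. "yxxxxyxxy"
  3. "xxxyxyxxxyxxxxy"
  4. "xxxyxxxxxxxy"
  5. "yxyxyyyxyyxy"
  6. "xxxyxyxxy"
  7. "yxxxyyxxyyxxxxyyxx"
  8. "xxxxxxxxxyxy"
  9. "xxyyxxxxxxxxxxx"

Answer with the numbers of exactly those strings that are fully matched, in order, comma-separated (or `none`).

2, 3, 4, 6, 8, 9

1 → no match
2. "yxxxxyxxy" → match
3 → match
4. "xxxyxxxxxxxy" → match
5. "yxyxyyyxyyxy" → no match
6. "xxxyxyxxy" → match
7 → no match
8. "xxxxxxxxxyxy" → match
9 → match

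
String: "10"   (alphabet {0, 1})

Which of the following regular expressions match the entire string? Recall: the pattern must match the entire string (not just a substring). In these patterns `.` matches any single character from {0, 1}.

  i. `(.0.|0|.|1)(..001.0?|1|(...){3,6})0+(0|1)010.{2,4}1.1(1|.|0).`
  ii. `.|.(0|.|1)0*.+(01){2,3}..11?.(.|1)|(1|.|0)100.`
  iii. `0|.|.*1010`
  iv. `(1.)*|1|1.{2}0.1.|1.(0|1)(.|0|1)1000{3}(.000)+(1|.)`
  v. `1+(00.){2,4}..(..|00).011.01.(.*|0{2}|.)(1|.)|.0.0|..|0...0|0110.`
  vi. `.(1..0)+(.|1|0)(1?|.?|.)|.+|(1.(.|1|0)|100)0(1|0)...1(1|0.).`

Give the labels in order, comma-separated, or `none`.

iv, v, vi

i → no match
ii → no match
iii → no match
iv → match
v → match
vi → match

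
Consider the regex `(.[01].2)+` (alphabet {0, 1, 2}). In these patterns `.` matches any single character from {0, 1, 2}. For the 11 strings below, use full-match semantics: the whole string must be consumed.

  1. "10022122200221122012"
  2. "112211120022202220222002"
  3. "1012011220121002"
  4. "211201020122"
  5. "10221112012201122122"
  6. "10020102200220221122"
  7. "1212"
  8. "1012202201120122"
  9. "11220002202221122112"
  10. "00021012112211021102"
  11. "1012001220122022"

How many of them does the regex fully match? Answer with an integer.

10

1 → match
2 → match
3 → match
4 → match
5 → match
6 → match
7 → no match
8 → match
9 → match
10 → match
11 → match
Total matched: 10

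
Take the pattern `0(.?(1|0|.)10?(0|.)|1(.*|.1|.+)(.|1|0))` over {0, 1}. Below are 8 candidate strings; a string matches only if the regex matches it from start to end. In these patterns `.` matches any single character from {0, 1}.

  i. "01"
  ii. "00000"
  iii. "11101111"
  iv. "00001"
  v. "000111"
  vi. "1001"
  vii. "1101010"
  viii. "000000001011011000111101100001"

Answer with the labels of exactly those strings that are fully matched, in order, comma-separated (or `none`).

none

i → no match
ii → no match
iii → no match — must start with "0"
iv → no match
v → no match
vi → no match — must start with "0"
vii → no match — must start with "0"
viii → no match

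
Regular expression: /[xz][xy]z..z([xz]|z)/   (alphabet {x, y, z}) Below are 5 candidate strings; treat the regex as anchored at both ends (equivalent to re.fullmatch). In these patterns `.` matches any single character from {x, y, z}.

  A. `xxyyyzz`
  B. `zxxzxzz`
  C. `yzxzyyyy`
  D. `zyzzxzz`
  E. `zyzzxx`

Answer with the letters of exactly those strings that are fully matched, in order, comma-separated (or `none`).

D

A → no match
B → no match
C → no match
D → match
E → no match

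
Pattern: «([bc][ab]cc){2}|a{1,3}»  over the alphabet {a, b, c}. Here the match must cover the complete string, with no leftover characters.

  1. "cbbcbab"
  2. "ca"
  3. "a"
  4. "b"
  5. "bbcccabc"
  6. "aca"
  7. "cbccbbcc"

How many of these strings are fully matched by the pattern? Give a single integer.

1 → no match
2 → no match
3 → match
4 → no match
5 → no match
6 → no match
7 → match
Total matched: 2

2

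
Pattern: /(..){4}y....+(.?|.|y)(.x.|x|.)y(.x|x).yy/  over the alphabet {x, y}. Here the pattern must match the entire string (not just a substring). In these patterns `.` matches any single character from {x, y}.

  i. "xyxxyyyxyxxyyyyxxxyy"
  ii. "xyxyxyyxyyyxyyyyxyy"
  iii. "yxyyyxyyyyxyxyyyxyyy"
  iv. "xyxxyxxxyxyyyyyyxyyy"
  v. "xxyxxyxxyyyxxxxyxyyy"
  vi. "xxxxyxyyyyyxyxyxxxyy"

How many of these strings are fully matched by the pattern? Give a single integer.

i → match
ii → no match
iii → match
iv → match
v → match
vi → match
Total matched: 5

5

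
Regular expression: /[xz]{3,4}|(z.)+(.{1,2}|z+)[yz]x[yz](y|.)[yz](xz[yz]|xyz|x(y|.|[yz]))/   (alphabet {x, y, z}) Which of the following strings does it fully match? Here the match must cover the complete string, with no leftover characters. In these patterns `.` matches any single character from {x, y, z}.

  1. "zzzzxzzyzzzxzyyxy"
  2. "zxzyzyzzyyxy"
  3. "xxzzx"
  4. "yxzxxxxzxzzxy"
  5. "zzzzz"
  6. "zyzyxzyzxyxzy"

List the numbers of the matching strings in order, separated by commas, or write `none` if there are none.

none

1 → no match
2 → no match
3 → no match
4 → no match
5 → no match
6 → no match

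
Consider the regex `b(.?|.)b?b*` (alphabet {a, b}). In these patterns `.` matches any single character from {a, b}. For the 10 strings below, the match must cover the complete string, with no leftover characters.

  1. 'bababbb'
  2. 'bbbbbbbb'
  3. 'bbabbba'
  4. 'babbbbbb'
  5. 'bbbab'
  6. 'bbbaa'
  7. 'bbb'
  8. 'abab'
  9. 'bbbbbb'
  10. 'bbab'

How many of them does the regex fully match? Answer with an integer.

1. 'bababbb' → no match
2. 'bbbbbbbb' → match
3. 'bbabbba' → no match
4. 'babbbbbb' → match
5. 'bbbab' → no match
6. 'bbbaa' → no match
7. 'bbb' → match
8. 'abab' → no match — must start with 'b'
9. 'bbbbbb' → match
10. 'bbab' → no match
Total matched: 4

4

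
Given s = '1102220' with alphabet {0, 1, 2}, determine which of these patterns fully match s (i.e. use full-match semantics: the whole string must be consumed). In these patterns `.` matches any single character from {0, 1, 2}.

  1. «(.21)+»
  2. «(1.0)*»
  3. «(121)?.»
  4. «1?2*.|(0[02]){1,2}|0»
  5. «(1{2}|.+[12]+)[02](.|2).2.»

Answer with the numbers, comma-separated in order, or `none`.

1 → no match — must end with '21'
2 → no match
3 → no match
4 → no match
5 → match

5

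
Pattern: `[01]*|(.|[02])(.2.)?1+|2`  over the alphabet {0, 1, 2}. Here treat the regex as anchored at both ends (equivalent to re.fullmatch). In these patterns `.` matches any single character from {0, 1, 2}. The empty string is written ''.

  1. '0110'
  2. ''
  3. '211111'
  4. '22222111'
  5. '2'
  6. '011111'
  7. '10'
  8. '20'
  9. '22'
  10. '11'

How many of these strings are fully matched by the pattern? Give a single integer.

7

1 → match
2 → match
3 → match
4 → no match
5 → match
6 → match
7 → match
8 → no match
9 → no match
10 → match
Total matched: 7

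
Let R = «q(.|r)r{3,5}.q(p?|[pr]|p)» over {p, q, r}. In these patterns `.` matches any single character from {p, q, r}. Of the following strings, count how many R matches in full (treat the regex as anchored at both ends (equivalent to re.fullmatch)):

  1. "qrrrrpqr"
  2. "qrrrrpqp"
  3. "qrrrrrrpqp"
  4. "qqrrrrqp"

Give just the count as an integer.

4

1 → match
2 → match
3 → match
4 → match
Total matched: 4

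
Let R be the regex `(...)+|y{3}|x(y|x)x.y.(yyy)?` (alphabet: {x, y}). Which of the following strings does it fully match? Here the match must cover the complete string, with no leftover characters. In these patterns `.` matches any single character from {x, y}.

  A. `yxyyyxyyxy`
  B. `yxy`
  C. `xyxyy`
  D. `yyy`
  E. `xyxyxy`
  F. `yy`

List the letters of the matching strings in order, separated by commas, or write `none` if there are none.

A → no match
B → match
C → no match
D → match
E → match
F → no match

B, D, E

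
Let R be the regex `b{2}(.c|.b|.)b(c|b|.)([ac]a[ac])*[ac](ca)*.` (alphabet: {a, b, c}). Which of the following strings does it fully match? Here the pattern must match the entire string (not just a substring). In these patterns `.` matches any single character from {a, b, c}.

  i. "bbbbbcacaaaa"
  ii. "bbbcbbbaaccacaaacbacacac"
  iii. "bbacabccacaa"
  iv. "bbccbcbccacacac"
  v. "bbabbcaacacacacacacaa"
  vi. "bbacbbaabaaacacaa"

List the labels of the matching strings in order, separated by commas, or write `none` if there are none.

i → no match
ii → no match
iii → no match
iv → no match
v → match
vi → no match

v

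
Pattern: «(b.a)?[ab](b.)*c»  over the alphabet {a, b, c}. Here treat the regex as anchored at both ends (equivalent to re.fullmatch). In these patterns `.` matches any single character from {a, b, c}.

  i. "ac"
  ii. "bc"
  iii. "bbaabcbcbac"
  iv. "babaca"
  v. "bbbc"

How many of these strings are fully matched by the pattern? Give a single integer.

4

i → match
ii → match
iii → match
iv → no match — must end with "c"
v → match
Total matched: 4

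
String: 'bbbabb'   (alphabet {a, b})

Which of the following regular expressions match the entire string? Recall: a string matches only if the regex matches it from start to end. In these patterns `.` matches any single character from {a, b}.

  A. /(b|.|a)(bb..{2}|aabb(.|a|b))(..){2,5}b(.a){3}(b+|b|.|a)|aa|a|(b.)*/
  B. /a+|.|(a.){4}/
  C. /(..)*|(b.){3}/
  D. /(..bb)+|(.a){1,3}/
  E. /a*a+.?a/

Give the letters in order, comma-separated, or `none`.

A, C

A → match
B → no match
C → match
D → no match
E → no match — must end with 'a'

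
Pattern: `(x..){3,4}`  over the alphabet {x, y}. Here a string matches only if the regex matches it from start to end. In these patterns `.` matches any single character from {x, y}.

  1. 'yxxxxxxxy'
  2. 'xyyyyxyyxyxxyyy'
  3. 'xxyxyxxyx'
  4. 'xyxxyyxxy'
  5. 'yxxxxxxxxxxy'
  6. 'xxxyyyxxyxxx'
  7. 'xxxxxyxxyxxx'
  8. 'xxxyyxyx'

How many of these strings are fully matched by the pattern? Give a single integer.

3

1 → no match — must start with 'x'
2 → no match
3 → match
4 → match
5 → no match — must start with 'x'
6 → no match
7 → match
8 → no match
Total matched: 3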